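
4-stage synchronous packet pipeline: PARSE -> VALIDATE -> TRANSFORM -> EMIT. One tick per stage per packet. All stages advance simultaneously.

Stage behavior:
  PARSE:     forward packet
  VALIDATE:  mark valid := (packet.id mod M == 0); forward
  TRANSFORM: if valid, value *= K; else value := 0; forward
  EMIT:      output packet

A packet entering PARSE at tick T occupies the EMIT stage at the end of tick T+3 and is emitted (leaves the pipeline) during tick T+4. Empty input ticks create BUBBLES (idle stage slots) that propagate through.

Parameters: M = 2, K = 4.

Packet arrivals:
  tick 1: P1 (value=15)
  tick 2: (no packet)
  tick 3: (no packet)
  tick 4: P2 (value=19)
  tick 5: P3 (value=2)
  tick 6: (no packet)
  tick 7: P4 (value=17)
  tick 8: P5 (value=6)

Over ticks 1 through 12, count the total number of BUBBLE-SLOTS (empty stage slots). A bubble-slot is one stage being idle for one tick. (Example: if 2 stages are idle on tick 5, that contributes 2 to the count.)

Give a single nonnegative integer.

Tick 1: [PARSE:P1(v=15,ok=F), VALIDATE:-, TRANSFORM:-, EMIT:-] out:-; bubbles=3
Tick 2: [PARSE:-, VALIDATE:P1(v=15,ok=F), TRANSFORM:-, EMIT:-] out:-; bubbles=3
Tick 3: [PARSE:-, VALIDATE:-, TRANSFORM:P1(v=0,ok=F), EMIT:-] out:-; bubbles=3
Tick 4: [PARSE:P2(v=19,ok=F), VALIDATE:-, TRANSFORM:-, EMIT:P1(v=0,ok=F)] out:-; bubbles=2
Tick 5: [PARSE:P3(v=2,ok=F), VALIDATE:P2(v=19,ok=T), TRANSFORM:-, EMIT:-] out:P1(v=0); bubbles=2
Tick 6: [PARSE:-, VALIDATE:P3(v=2,ok=F), TRANSFORM:P2(v=76,ok=T), EMIT:-] out:-; bubbles=2
Tick 7: [PARSE:P4(v=17,ok=F), VALIDATE:-, TRANSFORM:P3(v=0,ok=F), EMIT:P2(v=76,ok=T)] out:-; bubbles=1
Tick 8: [PARSE:P5(v=6,ok=F), VALIDATE:P4(v=17,ok=T), TRANSFORM:-, EMIT:P3(v=0,ok=F)] out:P2(v=76); bubbles=1
Tick 9: [PARSE:-, VALIDATE:P5(v=6,ok=F), TRANSFORM:P4(v=68,ok=T), EMIT:-] out:P3(v=0); bubbles=2
Tick 10: [PARSE:-, VALIDATE:-, TRANSFORM:P5(v=0,ok=F), EMIT:P4(v=68,ok=T)] out:-; bubbles=2
Tick 11: [PARSE:-, VALIDATE:-, TRANSFORM:-, EMIT:P5(v=0,ok=F)] out:P4(v=68); bubbles=3
Tick 12: [PARSE:-, VALIDATE:-, TRANSFORM:-, EMIT:-] out:P5(v=0); bubbles=4
Total bubble-slots: 28

Answer: 28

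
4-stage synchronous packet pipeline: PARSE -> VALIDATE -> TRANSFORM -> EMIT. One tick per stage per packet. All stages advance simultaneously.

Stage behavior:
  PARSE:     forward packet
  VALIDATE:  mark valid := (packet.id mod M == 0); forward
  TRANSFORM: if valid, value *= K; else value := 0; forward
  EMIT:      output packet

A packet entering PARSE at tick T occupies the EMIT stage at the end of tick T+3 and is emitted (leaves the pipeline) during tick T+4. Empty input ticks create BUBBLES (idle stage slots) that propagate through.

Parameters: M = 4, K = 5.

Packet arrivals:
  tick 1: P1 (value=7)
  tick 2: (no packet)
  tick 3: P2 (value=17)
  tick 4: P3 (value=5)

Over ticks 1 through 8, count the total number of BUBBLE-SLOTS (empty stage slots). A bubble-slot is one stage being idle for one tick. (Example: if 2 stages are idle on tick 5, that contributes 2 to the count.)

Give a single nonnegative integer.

Tick 1: [PARSE:P1(v=7,ok=F), VALIDATE:-, TRANSFORM:-, EMIT:-] out:-; bubbles=3
Tick 2: [PARSE:-, VALIDATE:P1(v=7,ok=F), TRANSFORM:-, EMIT:-] out:-; bubbles=3
Tick 3: [PARSE:P2(v=17,ok=F), VALIDATE:-, TRANSFORM:P1(v=0,ok=F), EMIT:-] out:-; bubbles=2
Tick 4: [PARSE:P3(v=5,ok=F), VALIDATE:P2(v=17,ok=F), TRANSFORM:-, EMIT:P1(v=0,ok=F)] out:-; bubbles=1
Tick 5: [PARSE:-, VALIDATE:P3(v=5,ok=F), TRANSFORM:P2(v=0,ok=F), EMIT:-] out:P1(v=0); bubbles=2
Tick 6: [PARSE:-, VALIDATE:-, TRANSFORM:P3(v=0,ok=F), EMIT:P2(v=0,ok=F)] out:-; bubbles=2
Tick 7: [PARSE:-, VALIDATE:-, TRANSFORM:-, EMIT:P3(v=0,ok=F)] out:P2(v=0); bubbles=3
Tick 8: [PARSE:-, VALIDATE:-, TRANSFORM:-, EMIT:-] out:P3(v=0); bubbles=4
Total bubble-slots: 20

Answer: 20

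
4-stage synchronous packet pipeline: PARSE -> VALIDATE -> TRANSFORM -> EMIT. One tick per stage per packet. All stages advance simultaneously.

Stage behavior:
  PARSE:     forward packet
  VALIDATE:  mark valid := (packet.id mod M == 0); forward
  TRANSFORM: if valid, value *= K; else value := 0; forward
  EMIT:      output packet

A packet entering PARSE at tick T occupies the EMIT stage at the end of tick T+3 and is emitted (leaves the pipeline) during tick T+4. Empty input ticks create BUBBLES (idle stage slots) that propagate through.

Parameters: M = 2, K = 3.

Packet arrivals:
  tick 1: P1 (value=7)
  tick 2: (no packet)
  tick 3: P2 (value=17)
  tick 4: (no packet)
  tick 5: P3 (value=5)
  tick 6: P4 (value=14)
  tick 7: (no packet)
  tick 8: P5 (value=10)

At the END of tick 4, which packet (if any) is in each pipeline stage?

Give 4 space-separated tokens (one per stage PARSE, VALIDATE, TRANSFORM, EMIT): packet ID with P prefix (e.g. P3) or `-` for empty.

Tick 1: [PARSE:P1(v=7,ok=F), VALIDATE:-, TRANSFORM:-, EMIT:-] out:-; in:P1
Tick 2: [PARSE:-, VALIDATE:P1(v=7,ok=F), TRANSFORM:-, EMIT:-] out:-; in:-
Tick 3: [PARSE:P2(v=17,ok=F), VALIDATE:-, TRANSFORM:P1(v=0,ok=F), EMIT:-] out:-; in:P2
Tick 4: [PARSE:-, VALIDATE:P2(v=17,ok=T), TRANSFORM:-, EMIT:P1(v=0,ok=F)] out:-; in:-
At end of tick 4: ['-', 'P2', '-', 'P1']

Answer: - P2 - P1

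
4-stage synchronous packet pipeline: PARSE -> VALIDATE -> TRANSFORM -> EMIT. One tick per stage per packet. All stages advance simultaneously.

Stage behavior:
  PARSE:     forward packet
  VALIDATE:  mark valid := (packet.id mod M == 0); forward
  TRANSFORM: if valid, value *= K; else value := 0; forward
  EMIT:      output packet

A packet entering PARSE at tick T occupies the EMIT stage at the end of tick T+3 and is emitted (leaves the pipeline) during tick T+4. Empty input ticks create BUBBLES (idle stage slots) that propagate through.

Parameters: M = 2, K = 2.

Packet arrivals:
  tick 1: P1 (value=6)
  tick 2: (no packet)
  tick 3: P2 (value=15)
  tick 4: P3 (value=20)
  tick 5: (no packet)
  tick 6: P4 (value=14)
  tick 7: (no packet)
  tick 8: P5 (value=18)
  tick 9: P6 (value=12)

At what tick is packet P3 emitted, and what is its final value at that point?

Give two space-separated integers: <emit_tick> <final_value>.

Answer: 8 0

Derivation:
Tick 1: [PARSE:P1(v=6,ok=F), VALIDATE:-, TRANSFORM:-, EMIT:-] out:-; in:P1
Tick 2: [PARSE:-, VALIDATE:P1(v=6,ok=F), TRANSFORM:-, EMIT:-] out:-; in:-
Tick 3: [PARSE:P2(v=15,ok=F), VALIDATE:-, TRANSFORM:P1(v=0,ok=F), EMIT:-] out:-; in:P2
Tick 4: [PARSE:P3(v=20,ok=F), VALIDATE:P2(v=15,ok=T), TRANSFORM:-, EMIT:P1(v=0,ok=F)] out:-; in:P3
Tick 5: [PARSE:-, VALIDATE:P3(v=20,ok=F), TRANSFORM:P2(v=30,ok=T), EMIT:-] out:P1(v=0); in:-
Tick 6: [PARSE:P4(v=14,ok=F), VALIDATE:-, TRANSFORM:P3(v=0,ok=F), EMIT:P2(v=30,ok=T)] out:-; in:P4
Tick 7: [PARSE:-, VALIDATE:P4(v=14,ok=T), TRANSFORM:-, EMIT:P3(v=0,ok=F)] out:P2(v=30); in:-
Tick 8: [PARSE:P5(v=18,ok=F), VALIDATE:-, TRANSFORM:P4(v=28,ok=T), EMIT:-] out:P3(v=0); in:P5
Tick 9: [PARSE:P6(v=12,ok=F), VALIDATE:P5(v=18,ok=F), TRANSFORM:-, EMIT:P4(v=28,ok=T)] out:-; in:P6
Tick 10: [PARSE:-, VALIDATE:P6(v=12,ok=T), TRANSFORM:P5(v=0,ok=F), EMIT:-] out:P4(v=28); in:-
Tick 11: [PARSE:-, VALIDATE:-, TRANSFORM:P6(v=24,ok=T), EMIT:P5(v=0,ok=F)] out:-; in:-
Tick 12: [PARSE:-, VALIDATE:-, TRANSFORM:-, EMIT:P6(v=24,ok=T)] out:P5(v=0); in:-
Tick 13: [PARSE:-, VALIDATE:-, TRANSFORM:-, EMIT:-] out:P6(v=24); in:-
P3: arrives tick 4, valid=False (id=3, id%2=1), emit tick 8, final value 0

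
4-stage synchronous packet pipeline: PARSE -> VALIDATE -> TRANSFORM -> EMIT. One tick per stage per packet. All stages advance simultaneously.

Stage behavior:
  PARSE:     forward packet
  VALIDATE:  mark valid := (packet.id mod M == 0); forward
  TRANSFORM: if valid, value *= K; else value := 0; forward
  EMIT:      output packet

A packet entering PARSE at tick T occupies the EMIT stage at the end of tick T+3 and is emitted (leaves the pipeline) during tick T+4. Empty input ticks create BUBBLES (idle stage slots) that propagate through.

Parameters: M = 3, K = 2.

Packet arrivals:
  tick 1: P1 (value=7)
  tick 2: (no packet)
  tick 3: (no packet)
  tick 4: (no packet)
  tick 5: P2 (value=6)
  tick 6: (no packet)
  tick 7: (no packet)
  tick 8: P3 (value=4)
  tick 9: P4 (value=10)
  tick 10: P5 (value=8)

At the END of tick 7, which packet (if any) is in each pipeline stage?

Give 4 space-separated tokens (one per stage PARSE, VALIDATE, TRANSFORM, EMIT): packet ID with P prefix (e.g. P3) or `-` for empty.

Answer: - - P2 -

Derivation:
Tick 1: [PARSE:P1(v=7,ok=F), VALIDATE:-, TRANSFORM:-, EMIT:-] out:-; in:P1
Tick 2: [PARSE:-, VALIDATE:P1(v=7,ok=F), TRANSFORM:-, EMIT:-] out:-; in:-
Tick 3: [PARSE:-, VALIDATE:-, TRANSFORM:P1(v=0,ok=F), EMIT:-] out:-; in:-
Tick 4: [PARSE:-, VALIDATE:-, TRANSFORM:-, EMIT:P1(v=0,ok=F)] out:-; in:-
Tick 5: [PARSE:P2(v=6,ok=F), VALIDATE:-, TRANSFORM:-, EMIT:-] out:P1(v=0); in:P2
Tick 6: [PARSE:-, VALIDATE:P2(v=6,ok=F), TRANSFORM:-, EMIT:-] out:-; in:-
Tick 7: [PARSE:-, VALIDATE:-, TRANSFORM:P2(v=0,ok=F), EMIT:-] out:-; in:-
At end of tick 7: ['-', '-', 'P2', '-']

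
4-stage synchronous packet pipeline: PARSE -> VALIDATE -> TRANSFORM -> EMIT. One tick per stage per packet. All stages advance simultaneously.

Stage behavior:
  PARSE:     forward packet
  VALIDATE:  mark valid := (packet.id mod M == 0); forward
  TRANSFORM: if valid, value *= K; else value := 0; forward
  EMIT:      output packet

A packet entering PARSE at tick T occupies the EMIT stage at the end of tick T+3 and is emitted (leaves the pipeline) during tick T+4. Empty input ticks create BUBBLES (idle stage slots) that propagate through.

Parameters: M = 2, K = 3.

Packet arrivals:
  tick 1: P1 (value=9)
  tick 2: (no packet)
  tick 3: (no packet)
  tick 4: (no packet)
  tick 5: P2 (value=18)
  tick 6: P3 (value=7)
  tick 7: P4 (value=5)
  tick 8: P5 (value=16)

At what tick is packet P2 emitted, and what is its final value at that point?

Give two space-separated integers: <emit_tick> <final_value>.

Tick 1: [PARSE:P1(v=9,ok=F), VALIDATE:-, TRANSFORM:-, EMIT:-] out:-; in:P1
Tick 2: [PARSE:-, VALIDATE:P1(v=9,ok=F), TRANSFORM:-, EMIT:-] out:-; in:-
Tick 3: [PARSE:-, VALIDATE:-, TRANSFORM:P1(v=0,ok=F), EMIT:-] out:-; in:-
Tick 4: [PARSE:-, VALIDATE:-, TRANSFORM:-, EMIT:P1(v=0,ok=F)] out:-; in:-
Tick 5: [PARSE:P2(v=18,ok=F), VALIDATE:-, TRANSFORM:-, EMIT:-] out:P1(v=0); in:P2
Tick 6: [PARSE:P3(v=7,ok=F), VALIDATE:P2(v=18,ok=T), TRANSFORM:-, EMIT:-] out:-; in:P3
Tick 7: [PARSE:P4(v=5,ok=F), VALIDATE:P3(v=7,ok=F), TRANSFORM:P2(v=54,ok=T), EMIT:-] out:-; in:P4
Tick 8: [PARSE:P5(v=16,ok=F), VALIDATE:P4(v=5,ok=T), TRANSFORM:P3(v=0,ok=F), EMIT:P2(v=54,ok=T)] out:-; in:P5
Tick 9: [PARSE:-, VALIDATE:P5(v=16,ok=F), TRANSFORM:P4(v=15,ok=T), EMIT:P3(v=0,ok=F)] out:P2(v=54); in:-
Tick 10: [PARSE:-, VALIDATE:-, TRANSFORM:P5(v=0,ok=F), EMIT:P4(v=15,ok=T)] out:P3(v=0); in:-
Tick 11: [PARSE:-, VALIDATE:-, TRANSFORM:-, EMIT:P5(v=0,ok=F)] out:P4(v=15); in:-
Tick 12: [PARSE:-, VALIDATE:-, TRANSFORM:-, EMIT:-] out:P5(v=0); in:-
P2: arrives tick 5, valid=True (id=2, id%2=0), emit tick 9, final value 54

Answer: 9 54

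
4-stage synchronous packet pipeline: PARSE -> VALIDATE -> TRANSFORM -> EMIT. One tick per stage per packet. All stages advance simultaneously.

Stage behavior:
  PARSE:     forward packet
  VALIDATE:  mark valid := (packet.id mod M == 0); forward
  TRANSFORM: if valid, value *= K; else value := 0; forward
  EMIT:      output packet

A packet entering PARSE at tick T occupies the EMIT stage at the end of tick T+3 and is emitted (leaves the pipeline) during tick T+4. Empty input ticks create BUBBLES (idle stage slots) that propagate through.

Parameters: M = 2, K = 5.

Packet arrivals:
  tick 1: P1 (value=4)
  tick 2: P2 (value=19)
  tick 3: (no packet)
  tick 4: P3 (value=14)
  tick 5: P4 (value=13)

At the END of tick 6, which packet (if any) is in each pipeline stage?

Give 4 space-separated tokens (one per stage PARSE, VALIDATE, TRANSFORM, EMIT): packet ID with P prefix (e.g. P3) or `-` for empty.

Answer: - P4 P3 -

Derivation:
Tick 1: [PARSE:P1(v=4,ok=F), VALIDATE:-, TRANSFORM:-, EMIT:-] out:-; in:P1
Tick 2: [PARSE:P2(v=19,ok=F), VALIDATE:P1(v=4,ok=F), TRANSFORM:-, EMIT:-] out:-; in:P2
Tick 3: [PARSE:-, VALIDATE:P2(v=19,ok=T), TRANSFORM:P1(v=0,ok=F), EMIT:-] out:-; in:-
Tick 4: [PARSE:P3(v=14,ok=F), VALIDATE:-, TRANSFORM:P2(v=95,ok=T), EMIT:P1(v=0,ok=F)] out:-; in:P3
Tick 5: [PARSE:P4(v=13,ok=F), VALIDATE:P3(v=14,ok=F), TRANSFORM:-, EMIT:P2(v=95,ok=T)] out:P1(v=0); in:P4
Tick 6: [PARSE:-, VALIDATE:P4(v=13,ok=T), TRANSFORM:P3(v=0,ok=F), EMIT:-] out:P2(v=95); in:-
At end of tick 6: ['-', 'P4', 'P3', '-']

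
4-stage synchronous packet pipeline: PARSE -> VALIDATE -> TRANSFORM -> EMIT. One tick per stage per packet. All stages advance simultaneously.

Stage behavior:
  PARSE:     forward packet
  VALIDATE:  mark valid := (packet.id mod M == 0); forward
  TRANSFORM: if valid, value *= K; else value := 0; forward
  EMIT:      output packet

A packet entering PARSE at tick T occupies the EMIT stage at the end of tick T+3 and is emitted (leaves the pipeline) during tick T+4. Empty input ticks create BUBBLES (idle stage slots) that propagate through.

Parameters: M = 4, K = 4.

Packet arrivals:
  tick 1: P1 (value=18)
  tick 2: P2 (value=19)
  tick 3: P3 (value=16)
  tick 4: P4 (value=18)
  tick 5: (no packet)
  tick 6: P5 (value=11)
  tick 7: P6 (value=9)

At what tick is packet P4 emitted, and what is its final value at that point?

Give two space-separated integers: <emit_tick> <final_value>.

Tick 1: [PARSE:P1(v=18,ok=F), VALIDATE:-, TRANSFORM:-, EMIT:-] out:-; in:P1
Tick 2: [PARSE:P2(v=19,ok=F), VALIDATE:P1(v=18,ok=F), TRANSFORM:-, EMIT:-] out:-; in:P2
Tick 3: [PARSE:P3(v=16,ok=F), VALIDATE:P2(v=19,ok=F), TRANSFORM:P1(v=0,ok=F), EMIT:-] out:-; in:P3
Tick 4: [PARSE:P4(v=18,ok=F), VALIDATE:P3(v=16,ok=F), TRANSFORM:P2(v=0,ok=F), EMIT:P1(v=0,ok=F)] out:-; in:P4
Tick 5: [PARSE:-, VALIDATE:P4(v=18,ok=T), TRANSFORM:P3(v=0,ok=F), EMIT:P2(v=0,ok=F)] out:P1(v=0); in:-
Tick 6: [PARSE:P5(v=11,ok=F), VALIDATE:-, TRANSFORM:P4(v=72,ok=T), EMIT:P3(v=0,ok=F)] out:P2(v=0); in:P5
Tick 7: [PARSE:P6(v=9,ok=F), VALIDATE:P5(v=11,ok=F), TRANSFORM:-, EMIT:P4(v=72,ok=T)] out:P3(v=0); in:P6
Tick 8: [PARSE:-, VALIDATE:P6(v=9,ok=F), TRANSFORM:P5(v=0,ok=F), EMIT:-] out:P4(v=72); in:-
Tick 9: [PARSE:-, VALIDATE:-, TRANSFORM:P6(v=0,ok=F), EMIT:P5(v=0,ok=F)] out:-; in:-
Tick 10: [PARSE:-, VALIDATE:-, TRANSFORM:-, EMIT:P6(v=0,ok=F)] out:P5(v=0); in:-
Tick 11: [PARSE:-, VALIDATE:-, TRANSFORM:-, EMIT:-] out:P6(v=0); in:-
P4: arrives tick 4, valid=True (id=4, id%4=0), emit tick 8, final value 72

Answer: 8 72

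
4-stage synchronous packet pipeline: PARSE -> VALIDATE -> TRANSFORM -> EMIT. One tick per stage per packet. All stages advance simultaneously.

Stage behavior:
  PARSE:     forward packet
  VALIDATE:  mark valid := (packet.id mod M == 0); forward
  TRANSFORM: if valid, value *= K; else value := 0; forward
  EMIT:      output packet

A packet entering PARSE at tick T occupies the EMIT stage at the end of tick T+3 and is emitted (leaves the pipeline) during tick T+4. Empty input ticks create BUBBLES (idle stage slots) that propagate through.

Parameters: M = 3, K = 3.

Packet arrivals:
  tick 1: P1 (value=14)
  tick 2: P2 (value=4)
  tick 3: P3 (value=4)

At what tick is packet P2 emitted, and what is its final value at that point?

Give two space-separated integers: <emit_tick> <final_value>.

Answer: 6 0

Derivation:
Tick 1: [PARSE:P1(v=14,ok=F), VALIDATE:-, TRANSFORM:-, EMIT:-] out:-; in:P1
Tick 2: [PARSE:P2(v=4,ok=F), VALIDATE:P1(v=14,ok=F), TRANSFORM:-, EMIT:-] out:-; in:P2
Tick 3: [PARSE:P3(v=4,ok=F), VALIDATE:P2(v=4,ok=F), TRANSFORM:P1(v=0,ok=F), EMIT:-] out:-; in:P3
Tick 4: [PARSE:-, VALIDATE:P3(v=4,ok=T), TRANSFORM:P2(v=0,ok=F), EMIT:P1(v=0,ok=F)] out:-; in:-
Tick 5: [PARSE:-, VALIDATE:-, TRANSFORM:P3(v=12,ok=T), EMIT:P2(v=0,ok=F)] out:P1(v=0); in:-
Tick 6: [PARSE:-, VALIDATE:-, TRANSFORM:-, EMIT:P3(v=12,ok=T)] out:P2(v=0); in:-
Tick 7: [PARSE:-, VALIDATE:-, TRANSFORM:-, EMIT:-] out:P3(v=12); in:-
P2: arrives tick 2, valid=False (id=2, id%3=2), emit tick 6, final value 0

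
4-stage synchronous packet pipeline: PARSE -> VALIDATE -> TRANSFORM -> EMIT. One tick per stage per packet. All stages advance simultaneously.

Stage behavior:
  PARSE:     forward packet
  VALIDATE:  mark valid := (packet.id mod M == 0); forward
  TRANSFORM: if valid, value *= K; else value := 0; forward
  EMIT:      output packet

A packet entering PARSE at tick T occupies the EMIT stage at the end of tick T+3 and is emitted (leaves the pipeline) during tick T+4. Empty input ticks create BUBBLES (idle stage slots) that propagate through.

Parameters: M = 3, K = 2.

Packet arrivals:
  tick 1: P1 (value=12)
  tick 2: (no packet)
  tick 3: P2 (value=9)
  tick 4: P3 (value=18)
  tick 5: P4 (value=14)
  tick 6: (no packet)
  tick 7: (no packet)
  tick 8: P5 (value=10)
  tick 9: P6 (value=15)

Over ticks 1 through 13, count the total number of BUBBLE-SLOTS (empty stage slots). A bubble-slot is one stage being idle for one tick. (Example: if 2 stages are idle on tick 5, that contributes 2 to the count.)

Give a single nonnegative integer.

Tick 1: [PARSE:P1(v=12,ok=F), VALIDATE:-, TRANSFORM:-, EMIT:-] out:-; bubbles=3
Tick 2: [PARSE:-, VALIDATE:P1(v=12,ok=F), TRANSFORM:-, EMIT:-] out:-; bubbles=3
Tick 3: [PARSE:P2(v=9,ok=F), VALIDATE:-, TRANSFORM:P1(v=0,ok=F), EMIT:-] out:-; bubbles=2
Tick 4: [PARSE:P3(v=18,ok=F), VALIDATE:P2(v=9,ok=F), TRANSFORM:-, EMIT:P1(v=0,ok=F)] out:-; bubbles=1
Tick 5: [PARSE:P4(v=14,ok=F), VALIDATE:P3(v=18,ok=T), TRANSFORM:P2(v=0,ok=F), EMIT:-] out:P1(v=0); bubbles=1
Tick 6: [PARSE:-, VALIDATE:P4(v=14,ok=F), TRANSFORM:P3(v=36,ok=T), EMIT:P2(v=0,ok=F)] out:-; bubbles=1
Tick 7: [PARSE:-, VALIDATE:-, TRANSFORM:P4(v=0,ok=F), EMIT:P3(v=36,ok=T)] out:P2(v=0); bubbles=2
Tick 8: [PARSE:P5(v=10,ok=F), VALIDATE:-, TRANSFORM:-, EMIT:P4(v=0,ok=F)] out:P3(v=36); bubbles=2
Tick 9: [PARSE:P6(v=15,ok=F), VALIDATE:P5(v=10,ok=F), TRANSFORM:-, EMIT:-] out:P4(v=0); bubbles=2
Tick 10: [PARSE:-, VALIDATE:P6(v=15,ok=T), TRANSFORM:P5(v=0,ok=F), EMIT:-] out:-; bubbles=2
Tick 11: [PARSE:-, VALIDATE:-, TRANSFORM:P6(v=30,ok=T), EMIT:P5(v=0,ok=F)] out:-; bubbles=2
Tick 12: [PARSE:-, VALIDATE:-, TRANSFORM:-, EMIT:P6(v=30,ok=T)] out:P5(v=0); bubbles=3
Tick 13: [PARSE:-, VALIDATE:-, TRANSFORM:-, EMIT:-] out:P6(v=30); bubbles=4
Total bubble-slots: 28

Answer: 28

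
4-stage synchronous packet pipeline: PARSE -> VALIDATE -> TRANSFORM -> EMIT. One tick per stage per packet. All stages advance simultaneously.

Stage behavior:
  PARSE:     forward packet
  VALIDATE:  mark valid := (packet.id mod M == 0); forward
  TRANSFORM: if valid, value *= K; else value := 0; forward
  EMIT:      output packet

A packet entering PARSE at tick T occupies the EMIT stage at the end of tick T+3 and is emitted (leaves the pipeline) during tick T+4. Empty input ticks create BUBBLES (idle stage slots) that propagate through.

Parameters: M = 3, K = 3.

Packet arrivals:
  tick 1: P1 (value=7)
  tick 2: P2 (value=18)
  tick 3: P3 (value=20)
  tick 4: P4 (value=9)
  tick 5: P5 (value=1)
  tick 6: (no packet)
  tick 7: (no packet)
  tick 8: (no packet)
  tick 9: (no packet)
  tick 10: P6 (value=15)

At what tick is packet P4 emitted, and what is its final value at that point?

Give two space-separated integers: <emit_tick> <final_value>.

Tick 1: [PARSE:P1(v=7,ok=F), VALIDATE:-, TRANSFORM:-, EMIT:-] out:-; in:P1
Tick 2: [PARSE:P2(v=18,ok=F), VALIDATE:P1(v=7,ok=F), TRANSFORM:-, EMIT:-] out:-; in:P2
Tick 3: [PARSE:P3(v=20,ok=F), VALIDATE:P2(v=18,ok=F), TRANSFORM:P1(v=0,ok=F), EMIT:-] out:-; in:P3
Tick 4: [PARSE:P4(v=9,ok=F), VALIDATE:P3(v=20,ok=T), TRANSFORM:P2(v=0,ok=F), EMIT:P1(v=0,ok=F)] out:-; in:P4
Tick 5: [PARSE:P5(v=1,ok=F), VALIDATE:P4(v=9,ok=F), TRANSFORM:P3(v=60,ok=T), EMIT:P2(v=0,ok=F)] out:P1(v=0); in:P5
Tick 6: [PARSE:-, VALIDATE:P5(v=1,ok=F), TRANSFORM:P4(v=0,ok=F), EMIT:P3(v=60,ok=T)] out:P2(v=0); in:-
Tick 7: [PARSE:-, VALIDATE:-, TRANSFORM:P5(v=0,ok=F), EMIT:P4(v=0,ok=F)] out:P3(v=60); in:-
Tick 8: [PARSE:-, VALIDATE:-, TRANSFORM:-, EMIT:P5(v=0,ok=F)] out:P4(v=0); in:-
Tick 9: [PARSE:-, VALIDATE:-, TRANSFORM:-, EMIT:-] out:P5(v=0); in:-
Tick 10: [PARSE:P6(v=15,ok=F), VALIDATE:-, TRANSFORM:-, EMIT:-] out:-; in:P6
Tick 11: [PARSE:-, VALIDATE:P6(v=15,ok=T), TRANSFORM:-, EMIT:-] out:-; in:-
Tick 12: [PARSE:-, VALIDATE:-, TRANSFORM:P6(v=45,ok=T), EMIT:-] out:-; in:-
Tick 13: [PARSE:-, VALIDATE:-, TRANSFORM:-, EMIT:P6(v=45,ok=T)] out:-; in:-
Tick 14: [PARSE:-, VALIDATE:-, TRANSFORM:-, EMIT:-] out:P6(v=45); in:-
P4: arrives tick 4, valid=False (id=4, id%3=1), emit tick 8, final value 0

Answer: 8 0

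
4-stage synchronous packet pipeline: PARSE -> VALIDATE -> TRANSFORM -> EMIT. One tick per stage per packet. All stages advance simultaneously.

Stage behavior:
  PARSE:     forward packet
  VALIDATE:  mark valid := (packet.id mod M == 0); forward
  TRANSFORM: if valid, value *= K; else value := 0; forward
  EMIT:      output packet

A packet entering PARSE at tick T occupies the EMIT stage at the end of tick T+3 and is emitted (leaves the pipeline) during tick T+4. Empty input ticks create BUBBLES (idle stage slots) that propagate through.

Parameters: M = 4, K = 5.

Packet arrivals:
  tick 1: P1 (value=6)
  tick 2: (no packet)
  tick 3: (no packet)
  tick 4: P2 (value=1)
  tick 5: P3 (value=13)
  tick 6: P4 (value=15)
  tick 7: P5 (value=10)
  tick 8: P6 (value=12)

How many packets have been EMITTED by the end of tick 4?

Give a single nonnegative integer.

Answer: 0

Derivation:
Tick 1: [PARSE:P1(v=6,ok=F), VALIDATE:-, TRANSFORM:-, EMIT:-] out:-; in:P1
Tick 2: [PARSE:-, VALIDATE:P1(v=6,ok=F), TRANSFORM:-, EMIT:-] out:-; in:-
Tick 3: [PARSE:-, VALIDATE:-, TRANSFORM:P1(v=0,ok=F), EMIT:-] out:-; in:-
Tick 4: [PARSE:P2(v=1,ok=F), VALIDATE:-, TRANSFORM:-, EMIT:P1(v=0,ok=F)] out:-; in:P2
Emitted by tick 4: []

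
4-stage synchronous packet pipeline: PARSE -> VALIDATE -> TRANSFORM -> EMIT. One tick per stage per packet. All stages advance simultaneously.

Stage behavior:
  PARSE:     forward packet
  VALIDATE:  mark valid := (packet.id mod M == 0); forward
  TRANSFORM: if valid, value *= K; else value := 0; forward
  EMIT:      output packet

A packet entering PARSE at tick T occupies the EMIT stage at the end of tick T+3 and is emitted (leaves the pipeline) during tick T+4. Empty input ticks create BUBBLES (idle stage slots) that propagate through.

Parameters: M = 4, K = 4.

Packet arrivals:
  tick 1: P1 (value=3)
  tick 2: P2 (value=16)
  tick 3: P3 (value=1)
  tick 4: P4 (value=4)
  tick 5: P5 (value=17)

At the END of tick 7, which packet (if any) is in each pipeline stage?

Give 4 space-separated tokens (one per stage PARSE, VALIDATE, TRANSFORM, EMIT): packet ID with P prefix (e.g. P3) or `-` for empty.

Tick 1: [PARSE:P1(v=3,ok=F), VALIDATE:-, TRANSFORM:-, EMIT:-] out:-; in:P1
Tick 2: [PARSE:P2(v=16,ok=F), VALIDATE:P1(v=3,ok=F), TRANSFORM:-, EMIT:-] out:-; in:P2
Tick 3: [PARSE:P3(v=1,ok=F), VALIDATE:P2(v=16,ok=F), TRANSFORM:P1(v=0,ok=F), EMIT:-] out:-; in:P3
Tick 4: [PARSE:P4(v=4,ok=F), VALIDATE:P3(v=1,ok=F), TRANSFORM:P2(v=0,ok=F), EMIT:P1(v=0,ok=F)] out:-; in:P4
Tick 5: [PARSE:P5(v=17,ok=F), VALIDATE:P4(v=4,ok=T), TRANSFORM:P3(v=0,ok=F), EMIT:P2(v=0,ok=F)] out:P1(v=0); in:P5
Tick 6: [PARSE:-, VALIDATE:P5(v=17,ok=F), TRANSFORM:P4(v=16,ok=T), EMIT:P3(v=0,ok=F)] out:P2(v=0); in:-
Tick 7: [PARSE:-, VALIDATE:-, TRANSFORM:P5(v=0,ok=F), EMIT:P4(v=16,ok=T)] out:P3(v=0); in:-
At end of tick 7: ['-', '-', 'P5', 'P4']

Answer: - - P5 P4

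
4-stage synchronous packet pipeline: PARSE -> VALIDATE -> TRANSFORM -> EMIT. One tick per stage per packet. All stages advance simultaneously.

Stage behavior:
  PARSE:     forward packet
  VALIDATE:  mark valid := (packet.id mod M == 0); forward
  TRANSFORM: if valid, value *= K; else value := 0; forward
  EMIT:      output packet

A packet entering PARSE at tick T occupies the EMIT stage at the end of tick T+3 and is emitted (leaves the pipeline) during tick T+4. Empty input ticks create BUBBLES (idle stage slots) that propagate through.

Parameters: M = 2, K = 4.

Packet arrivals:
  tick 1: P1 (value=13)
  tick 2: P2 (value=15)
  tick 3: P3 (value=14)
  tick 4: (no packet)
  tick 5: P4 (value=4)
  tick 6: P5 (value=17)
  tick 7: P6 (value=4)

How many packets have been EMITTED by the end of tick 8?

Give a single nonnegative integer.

Answer: 3

Derivation:
Tick 1: [PARSE:P1(v=13,ok=F), VALIDATE:-, TRANSFORM:-, EMIT:-] out:-; in:P1
Tick 2: [PARSE:P2(v=15,ok=F), VALIDATE:P1(v=13,ok=F), TRANSFORM:-, EMIT:-] out:-; in:P2
Tick 3: [PARSE:P3(v=14,ok=F), VALIDATE:P2(v=15,ok=T), TRANSFORM:P1(v=0,ok=F), EMIT:-] out:-; in:P3
Tick 4: [PARSE:-, VALIDATE:P3(v=14,ok=F), TRANSFORM:P2(v=60,ok=T), EMIT:P1(v=0,ok=F)] out:-; in:-
Tick 5: [PARSE:P4(v=4,ok=F), VALIDATE:-, TRANSFORM:P3(v=0,ok=F), EMIT:P2(v=60,ok=T)] out:P1(v=0); in:P4
Tick 6: [PARSE:P5(v=17,ok=F), VALIDATE:P4(v=4,ok=T), TRANSFORM:-, EMIT:P3(v=0,ok=F)] out:P2(v=60); in:P5
Tick 7: [PARSE:P6(v=4,ok=F), VALIDATE:P5(v=17,ok=F), TRANSFORM:P4(v=16,ok=T), EMIT:-] out:P3(v=0); in:P6
Tick 8: [PARSE:-, VALIDATE:P6(v=4,ok=T), TRANSFORM:P5(v=0,ok=F), EMIT:P4(v=16,ok=T)] out:-; in:-
Emitted by tick 8: ['P1', 'P2', 'P3']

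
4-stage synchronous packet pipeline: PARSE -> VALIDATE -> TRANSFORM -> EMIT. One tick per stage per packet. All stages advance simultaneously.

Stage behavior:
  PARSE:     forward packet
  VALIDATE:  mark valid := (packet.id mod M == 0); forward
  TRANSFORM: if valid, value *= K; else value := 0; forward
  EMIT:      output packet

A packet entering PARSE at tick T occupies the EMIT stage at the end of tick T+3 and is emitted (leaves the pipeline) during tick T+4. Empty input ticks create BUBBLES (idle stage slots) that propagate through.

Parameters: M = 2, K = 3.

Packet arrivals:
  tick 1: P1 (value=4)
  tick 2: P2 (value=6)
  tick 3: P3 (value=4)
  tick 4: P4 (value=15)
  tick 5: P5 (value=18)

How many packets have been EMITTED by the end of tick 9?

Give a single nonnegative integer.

Tick 1: [PARSE:P1(v=4,ok=F), VALIDATE:-, TRANSFORM:-, EMIT:-] out:-; in:P1
Tick 2: [PARSE:P2(v=6,ok=F), VALIDATE:P1(v=4,ok=F), TRANSFORM:-, EMIT:-] out:-; in:P2
Tick 3: [PARSE:P3(v=4,ok=F), VALIDATE:P2(v=6,ok=T), TRANSFORM:P1(v=0,ok=F), EMIT:-] out:-; in:P3
Tick 4: [PARSE:P4(v=15,ok=F), VALIDATE:P3(v=4,ok=F), TRANSFORM:P2(v=18,ok=T), EMIT:P1(v=0,ok=F)] out:-; in:P4
Tick 5: [PARSE:P5(v=18,ok=F), VALIDATE:P4(v=15,ok=T), TRANSFORM:P3(v=0,ok=F), EMIT:P2(v=18,ok=T)] out:P1(v=0); in:P5
Tick 6: [PARSE:-, VALIDATE:P5(v=18,ok=F), TRANSFORM:P4(v=45,ok=T), EMIT:P3(v=0,ok=F)] out:P2(v=18); in:-
Tick 7: [PARSE:-, VALIDATE:-, TRANSFORM:P5(v=0,ok=F), EMIT:P4(v=45,ok=T)] out:P3(v=0); in:-
Tick 8: [PARSE:-, VALIDATE:-, TRANSFORM:-, EMIT:P5(v=0,ok=F)] out:P4(v=45); in:-
Tick 9: [PARSE:-, VALIDATE:-, TRANSFORM:-, EMIT:-] out:P5(v=0); in:-
Emitted by tick 9: ['P1', 'P2', 'P3', 'P4', 'P5']

Answer: 5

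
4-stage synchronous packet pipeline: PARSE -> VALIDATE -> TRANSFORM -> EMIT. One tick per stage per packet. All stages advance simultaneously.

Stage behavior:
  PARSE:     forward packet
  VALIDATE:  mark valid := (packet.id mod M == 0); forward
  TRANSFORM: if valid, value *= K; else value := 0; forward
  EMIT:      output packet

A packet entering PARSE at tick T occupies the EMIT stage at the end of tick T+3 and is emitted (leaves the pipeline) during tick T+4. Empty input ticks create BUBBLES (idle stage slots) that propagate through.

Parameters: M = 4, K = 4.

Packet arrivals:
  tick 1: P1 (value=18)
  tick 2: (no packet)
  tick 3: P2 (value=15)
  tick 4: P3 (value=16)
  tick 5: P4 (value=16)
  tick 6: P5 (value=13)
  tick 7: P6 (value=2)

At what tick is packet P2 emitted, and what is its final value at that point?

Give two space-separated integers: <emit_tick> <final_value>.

Tick 1: [PARSE:P1(v=18,ok=F), VALIDATE:-, TRANSFORM:-, EMIT:-] out:-; in:P1
Tick 2: [PARSE:-, VALIDATE:P1(v=18,ok=F), TRANSFORM:-, EMIT:-] out:-; in:-
Tick 3: [PARSE:P2(v=15,ok=F), VALIDATE:-, TRANSFORM:P1(v=0,ok=F), EMIT:-] out:-; in:P2
Tick 4: [PARSE:P3(v=16,ok=F), VALIDATE:P2(v=15,ok=F), TRANSFORM:-, EMIT:P1(v=0,ok=F)] out:-; in:P3
Tick 5: [PARSE:P4(v=16,ok=F), VALIDATE:P3(v=16,ok=F), TRANSFORM:P2(v=0,ok=F), EMIT:-] out:P1(v=0); in:P4
Tick 6: [PARSE:P5(v=13,ok=F), VALIDATE:P4(v=16,ok=T), TRANSFORM:P3(v=0,ok=F), EMIT:P2(v=0,ok=F)] out:-; in:P5
Tick 7: [PARSE:P6(v=2,ok=F), VALIDATE:P5(v=13,ok=F), TRANSFORM:P4(v=64,ok=T), EMIT:P3(v=0,ok=F)] out:P2(v=0); in:P6
Tick 8: [PARSE:-, VALIDATE:P6(v=2,ok=F), TRANSFORM:P5(v=0,ok=F), EMIT:P4(v=64,ok=T)] out:P3(v=0); in:-
Tick 9: [PARSE:-, VALIDATE:-, TRANSFORM:P6(v=0,ok=F), EMIT:P5(v=0,ok=F)] out:P4(v=64); in:-
Tick 10: [PARSE:-, VALIDATE:-, TRANSFORM:-, EMIT:P6(v=0,ok=F)] out:P5(v=0); in:-
Tick 11: [PARSE:-, VALIDATE:-, TRANSFORM:-, EMIT:-] out:P6(v=0); in:-
P2: arrives tick 3, valid=False (id=2, id%4=2), emit tick 7, final value 0

Answer: 7 0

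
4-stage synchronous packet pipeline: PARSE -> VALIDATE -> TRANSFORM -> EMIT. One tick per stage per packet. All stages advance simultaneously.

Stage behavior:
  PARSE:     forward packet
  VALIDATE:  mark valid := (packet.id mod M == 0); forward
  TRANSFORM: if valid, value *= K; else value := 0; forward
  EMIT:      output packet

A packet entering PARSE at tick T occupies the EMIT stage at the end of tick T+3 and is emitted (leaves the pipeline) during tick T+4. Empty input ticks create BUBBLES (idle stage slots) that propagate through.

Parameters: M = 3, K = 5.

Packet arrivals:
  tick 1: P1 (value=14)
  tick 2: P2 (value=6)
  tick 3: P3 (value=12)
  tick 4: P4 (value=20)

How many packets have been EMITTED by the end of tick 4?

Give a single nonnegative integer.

Answer: 0

Derivation:
Tick 1: [PARSE:P1(v=14,ok=F), VALIDATE:-, TRANSFORM:-, EMIT:-] out:-; in:P1
Tick 2: [PARSE:P2(v=6,ok=F), VALIDATE:P1(v=14,ok=F), TRANSFORM:-, EMIT:-] out:-; in:P2
Tick 3: [PARSE:P3(v=12,ok=F), VALIDATE:P2(v=6,ok=F), TRANSFORM:P1(v=0,ok=F), EMIT:-] out:-; in:P3
Tick 4: [PARSE:P4(v=20,ok=F), VALIDATE:P3(v=12,ok=T), TRANSFORM:P2(v=0,ok=F), EMIT:P1(v=0,ok=F)] out:-; in:P4
Emitted by tick 4: []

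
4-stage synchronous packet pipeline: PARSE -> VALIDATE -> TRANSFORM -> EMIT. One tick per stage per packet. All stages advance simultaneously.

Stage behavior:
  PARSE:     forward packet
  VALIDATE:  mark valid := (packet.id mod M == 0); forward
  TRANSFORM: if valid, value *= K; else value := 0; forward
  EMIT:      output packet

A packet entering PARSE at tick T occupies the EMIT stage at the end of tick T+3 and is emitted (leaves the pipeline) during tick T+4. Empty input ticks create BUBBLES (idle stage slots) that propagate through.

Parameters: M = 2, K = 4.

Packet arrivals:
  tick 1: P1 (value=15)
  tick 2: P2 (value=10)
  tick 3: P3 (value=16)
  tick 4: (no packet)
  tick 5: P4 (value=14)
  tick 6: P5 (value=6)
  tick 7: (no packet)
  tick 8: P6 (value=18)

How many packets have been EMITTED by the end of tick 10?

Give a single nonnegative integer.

Answer: 5

Derivation:
Tick 1: [PARSE:P1(v=15,ok=F), VALIDATE:-, TRANSFORM:-, EMIT:-] out:-; in:P1
Tick 2: [PARSE:P2(v=10,ok=F), VALIDATE:P1(v=15,ok=F), TRANSFORM:-, EMIT:-] out:-; in:P2
Tick 3: [PARSE:P3(v=16,ok=F), VALIDATE:P2(v=10,ok=T), TRANSFORM:P1(v=0,ok=F), EMIT:-] out:-; in:P3
Tick 4: [PARSE:-, VALIDATE:P3(v=16,ok=F), TRANSFORM:P2(v=40,ok=T), EMIT:P1(v=0,ok=F)] out:-; in:-
Tick 5: [PARSE:P4(v=14,ok=F), VALIDATE:-, TRANSFORM:P3(v=0,ok=F), EMIT:P2(v=40,ok=T)] out:P1(v=0); in:P4
Tick 6: [PARSE:P5(v=6,ok=F), VALIDATE:P4(v=14,ok=T), TRANSFORM:-, EMIT:P3(v=0,ok=F)] out:P2(v=40); in:P5
Tick 7: [PARSE:-, VALIDATE:P5(v=6,ok=F), TRANSFORM:P4(v=56,ok=T), EMIT:-] out:P3(v=0); in:-
Tick 8: [PARSE:P6(v=18,ok=F), VALIDATE:-, TRANSFORM:P5(v=0,ok=F), EMIT:P4(v=56,ok=T)] out:-; in:P6
Tick 9: [PARSE:-, VALIDATE:P6(v=18,ok=T), TRANSFORM:-, EMIT:P5(v=0,ok=F)] out:P4(v=56); in:-
Tick 10: [PARSE:-, VALIDATE:-, TRANSFORM:P6(v=72,ok=T), EMIT:-] out:P5(v=0); in:-
Emitted by tick 10: ['P1', 'P2', 'P3', 'P4', 'P5']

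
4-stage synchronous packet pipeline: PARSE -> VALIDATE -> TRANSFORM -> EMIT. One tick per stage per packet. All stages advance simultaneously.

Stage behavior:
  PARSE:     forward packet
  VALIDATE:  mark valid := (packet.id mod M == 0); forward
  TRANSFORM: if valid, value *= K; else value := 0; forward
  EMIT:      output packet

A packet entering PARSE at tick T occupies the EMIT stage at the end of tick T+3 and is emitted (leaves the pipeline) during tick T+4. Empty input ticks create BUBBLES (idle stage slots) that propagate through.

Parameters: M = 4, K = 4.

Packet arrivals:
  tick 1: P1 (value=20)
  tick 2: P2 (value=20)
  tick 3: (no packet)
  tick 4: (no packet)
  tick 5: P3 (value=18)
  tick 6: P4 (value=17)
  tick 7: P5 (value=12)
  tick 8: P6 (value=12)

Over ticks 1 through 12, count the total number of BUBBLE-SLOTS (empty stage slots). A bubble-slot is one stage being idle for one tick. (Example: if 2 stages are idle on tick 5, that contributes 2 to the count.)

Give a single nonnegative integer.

Tick 1: [PARSE:P1(v=20,ok=F), VALIDATE:-, TRANSFORM:-, EMIT:-] out:-; bubbles=3
Tick 2: [PARSE:P2(v=20,ok=F), VALIDATE:P1(v=20,ok=F), TRANSFORM:-, EMIT:-] out:-; bubbles=2
Tick 3: [PARSE:-, VALIDATE:P2(v=20,ok=F), TRANSFORM:P1(v=0,ok=F), EMIT:-] out:-; bubbles=2
Tick 4: [PARSE:-, VALIDATE:-, TRANSFORM:P2(v=0,ok=F), EMIT:P1(v=0,ok=F)] out:-; bubbles=2
Tick 5: [PARSE:P3(v=18,ok=F), VALIDATE:-, TRANSFORM:-, EMIT:P2(v=0,ok=F)] out:P1(v=0); bubbles=2
Tick 6: [PARSE:P4(v=17,ok=F), VALIDATE:P3(v=18,ok=F), TRANSFORM:-, EMIT:-] out:P2(v=0); bubbles=2
Tick 7: [PARSE:P5(v=12,ok=F), VALIDATE:P4(v=17,ok=T), TRANSFORM:P3(v=0,ok=F), EMIT:-] out:-; bubbles=1
Tick 8: [PARSE:P6(v=12,ok=F), VALIDATE:P5(v=12,ok=F), TRANSFORM:P4(v=68,ok=T), EMIT:P3(v=0,ok=F)] out:-; bubbles=0
Tick 9: [PARSE:-, VALIDATE:P6(v=12,ok=F), TRANSFORM:P5(v=0,ok=F), EMIT:P4(v=68,ok=T)] out:P3(v=0); bubbles=1
Tick 10: [PARSE:-, VALIDATE:-, TRANSFORM:P6(v=0,ok=F), EMIT:P5(v=0,ok=F)] out:P4(v=68); bubbles=2
Tick 11: [PARSE:-, VALIDATE:-, TRANSFORM:-, EMIT:P6(v=0,ok=F)] out:P5(v=0); bubbles=3
Tick 12: [PARSE:-, VALIDATE:-, TRANSFORM:-, EMIT:-] out:P6(v=0); bubbles=4
Total bubble-slots: 24

Answer: 24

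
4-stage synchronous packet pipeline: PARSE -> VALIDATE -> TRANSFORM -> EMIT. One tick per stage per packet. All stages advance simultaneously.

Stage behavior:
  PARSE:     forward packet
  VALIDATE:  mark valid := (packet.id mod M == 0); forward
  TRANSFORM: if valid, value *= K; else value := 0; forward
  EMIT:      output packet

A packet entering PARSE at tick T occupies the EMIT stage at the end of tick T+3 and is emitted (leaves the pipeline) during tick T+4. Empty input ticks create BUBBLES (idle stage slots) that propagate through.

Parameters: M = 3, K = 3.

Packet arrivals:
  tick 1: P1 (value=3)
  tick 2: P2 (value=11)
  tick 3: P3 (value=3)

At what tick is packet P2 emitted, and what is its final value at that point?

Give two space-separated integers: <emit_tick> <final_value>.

Tick 1: [PARSE:P1(v=3,ok=F), VALIDATE:-, TRANSFORM:-, EMIT:-] out:-; in:P1
Tick 2: [PARSE:P2(v=11,ok=F), VALIDATE:P1(v=3,ok=F), TRANSFORM:-, EMIT:-] out:-; in:P2
Tick 3: [PARSE:P3(v=3,ok=F), VALIDATE:P2(v=11,ok=F), TRANSFORM:P1(v=0,ok=F), EMIT:-] out:-; in:P3
Tick 4: [PARSE:-, VALIDATE:P3(v=3,ok=T), TRANSFORM:P2(v=0,ok=F), EMIT:P1(v=0,ok=F)] out:-; in:-
Tick 5: [PARSE:-, VALIDATE:-, TRANSFORM:P3(v=9,ok=T), EMIT:P2(v=0,ok=F)] out:P1(v=0); in:-
Tick 6: [PARSE:-, VALIDATE:-, TRANSFORM:-, EMIT:P3(v=9,ok=T)] out:P2(v=0); in:-
Tick 7: [PARSE:-, VALIDATE:-, TRANSFORM:-, EMIT:-] out:P3(v=9); in:-
P2: arrives tick 2, valid=False (id=2, id%3=2), emit tick 6, final value 0

Answer: 6 0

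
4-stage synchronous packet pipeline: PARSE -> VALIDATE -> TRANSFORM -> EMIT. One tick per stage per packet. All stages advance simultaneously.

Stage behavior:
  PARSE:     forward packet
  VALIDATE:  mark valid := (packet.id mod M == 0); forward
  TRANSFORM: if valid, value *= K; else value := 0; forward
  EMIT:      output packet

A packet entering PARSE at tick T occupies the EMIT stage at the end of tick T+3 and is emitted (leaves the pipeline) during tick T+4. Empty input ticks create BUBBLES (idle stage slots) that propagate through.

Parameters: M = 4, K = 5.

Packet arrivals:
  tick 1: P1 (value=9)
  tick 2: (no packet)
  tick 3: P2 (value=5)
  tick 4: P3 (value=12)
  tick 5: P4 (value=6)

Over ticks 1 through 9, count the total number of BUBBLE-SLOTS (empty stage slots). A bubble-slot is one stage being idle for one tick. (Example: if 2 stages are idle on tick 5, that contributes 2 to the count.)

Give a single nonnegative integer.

Tick 1: [PARSE:P1(v=9,ok=F), VALIDATE:-, TRANSFORM:-, EMIT:-] out:-; bubbles=3
Tick 2: [PARSE:-, VALIDATE:P1(v=9,ok=F), TRANSFORM:-, EMIT:-] out:-; bubbles=3
Tick 3: [PARSE:P2(v=5,ok=F), VALIDATE:-, TRANSFORM:P1(v=0,ok=F), EMIT:-] out:-; bubbles=2
Tick 4: [PARSE:P3(v=12,ok=F), VALIDATE:P2(v=5,ok=F), TRANSFORM:-, EMIT:P1(v=0,ok=F)] out:-; bubbles=1
Tick 5: [PARSE:P4(v=6,ok=F), VALIDATE:P3(v=12,ok=F), TRANSFORM:P2(v=0,ok=F), EMIT:-] out:P1(v=0); bubbles=1
Tick 6: [PARSE:-, VALIDATE:P4(v=6,ok=T), TRANSFORM:P3(v=0,ok=F), EMIT:P2(v=0,ok=F)] out:-; bubbles=1
Tick 7: [PARSE:-, VALIDATE:-, TRANSFORM:P4(v=30,ok=T), EMIT:P3(v=0,ok=F)] out:P2(v=0); bubbles=2
Tick 8: [PARSE:-, VALIDATE:-, TRANSFORM:-, EMIT:P4(v=30,ok=T)] out:P3(v=0); bubbles=3
Tick 9: [PARSE:-, VALIDATE:-, TRANSFORM:-, EMIT:-] out:P4(v=30); bubbles=4
Total bubble-slots: 20

Answer: 20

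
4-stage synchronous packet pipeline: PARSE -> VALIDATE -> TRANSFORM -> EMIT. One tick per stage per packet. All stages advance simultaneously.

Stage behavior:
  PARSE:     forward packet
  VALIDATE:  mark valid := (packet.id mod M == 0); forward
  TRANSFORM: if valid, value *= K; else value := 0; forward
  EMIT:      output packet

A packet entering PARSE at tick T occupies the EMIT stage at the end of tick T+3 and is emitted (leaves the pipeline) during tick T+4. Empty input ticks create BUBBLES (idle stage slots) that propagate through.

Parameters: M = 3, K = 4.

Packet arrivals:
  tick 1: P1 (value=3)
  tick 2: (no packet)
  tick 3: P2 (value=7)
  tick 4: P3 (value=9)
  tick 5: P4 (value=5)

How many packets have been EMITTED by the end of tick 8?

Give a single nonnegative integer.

Tick 1: [PARSE:P1(v=3,ok=F), VALIDATE:-, TRANSFORM:-, EMIT:-] out:-; in:P1
Tick 2: [PARSE:-, VALIDATE:P1(v=3,ok=F), TRANSFORM:-, EMIT:-] out:-; in:-
Tick 3: [PARSE:P2(v=7,ok=F), VALIDATE:-, TRANSFORM:P1(v=0,ok=F), EMIT:-] out:-; in:P2
Tick 4: [PARSE:P3(v=9,ok=F), VALIDATE:P2(v=7,ok=F), TRANSFORM:-, EMIT:P1(v=0,ok=F)] out:-; in:P3
Tick 5: [PARSE:P4(v=5,ok=F), VALIDATE:P3(v=9,ok=T), TRANSFORM:P2(v=0,ok=F), EMIT:-] out:P1(v=0); in:P4
Tick 6: [PARSE:-, VALIDATE:P4(v=5,ok=F), TRANSFORM:P3(v=36,ok=T), EMIT:P2(v=0,ok=F)] out:-; in:-
Tick 7: [PARSE:-, VALIDATE:-, TRANSFORM:P4(v=0,ok=F), EMIT:P3(v=36,ok=T)] out:P2(v=0); in:-
Tick 8: [PARSE:-, VALIDATE:-, TRANSFORM:-, EMIT:P4(v=0,ok=F)] out:P3(v=36); in:-
Emitted by tick 8: ['P1', 'P2', 'P3']

Answer: 3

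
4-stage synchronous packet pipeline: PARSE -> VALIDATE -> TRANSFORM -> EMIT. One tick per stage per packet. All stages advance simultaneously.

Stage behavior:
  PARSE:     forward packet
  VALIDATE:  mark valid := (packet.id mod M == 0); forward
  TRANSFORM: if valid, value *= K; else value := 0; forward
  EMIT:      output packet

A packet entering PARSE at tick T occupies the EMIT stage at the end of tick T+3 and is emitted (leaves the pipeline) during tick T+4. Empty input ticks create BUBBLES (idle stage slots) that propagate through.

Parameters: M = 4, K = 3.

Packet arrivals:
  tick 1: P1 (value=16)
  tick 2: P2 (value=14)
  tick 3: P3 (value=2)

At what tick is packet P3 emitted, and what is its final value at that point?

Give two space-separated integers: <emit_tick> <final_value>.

Answer: 7 0

Derivation:
Tick 1: [PARSE:P1(v=16,ok=F), VALIDATE:-, TRANSFORM:-, EMIT:-] out:-; in:P1
Tick 2: [PARSE:P2(v=14,ok=F), VALIDATE:P1(v=16,ok=F), TRANSFORM:-, EMIT:-] out:-; in:P2
Tick 3: [PARSE:P3(v=2,ok=F), VALIDATE:P2(v=14,ok=F), TRANSFORM:P1(v=0,ok=F), EMIT:-] out:-; in:P3
Tick 4: [PARSE:-, VALIDATE:P3(v=2,ok=F), TRANSFORM:P2(v=0,ok=F), EMIT:P1(v=0,ok=F)] out:-; in:-
Tick 5: [PARSE:-, VALIDATE:-, TRANSFORM:P3(v=0,ok=F), EMIT:P2(v=0,ok=F)] out:P1(v=0); in:-
Tick 6: [PARSE:-, VALIDATE:-, TRANSFORM:-, EMIT:P3(v=0,ok=F)] out:P2(v=0); in:-
Tick 7: [PARSE:-, VALIDATE:-, TRANSFORM:-, EMIT:-] out:P3(v=0); in:-
P3: arrives tick 3, valid=False (id=3, id%4=3), emit tick 7, final value 0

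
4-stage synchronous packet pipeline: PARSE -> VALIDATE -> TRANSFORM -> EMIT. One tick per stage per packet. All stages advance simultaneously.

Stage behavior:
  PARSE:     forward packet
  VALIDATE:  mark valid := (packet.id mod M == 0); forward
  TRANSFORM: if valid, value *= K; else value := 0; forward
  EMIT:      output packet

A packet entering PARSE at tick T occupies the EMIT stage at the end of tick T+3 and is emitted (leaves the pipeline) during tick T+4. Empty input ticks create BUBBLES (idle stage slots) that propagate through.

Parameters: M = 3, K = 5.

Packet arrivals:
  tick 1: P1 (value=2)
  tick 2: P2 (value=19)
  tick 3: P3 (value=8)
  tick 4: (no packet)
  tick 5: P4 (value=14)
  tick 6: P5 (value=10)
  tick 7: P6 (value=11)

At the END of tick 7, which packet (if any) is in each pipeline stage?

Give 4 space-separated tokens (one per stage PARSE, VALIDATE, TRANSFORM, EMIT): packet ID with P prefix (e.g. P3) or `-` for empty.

Tick 1: [PARSE:P1(v=2,ok=F), VALIDATE:-, TRANSFORM:-, EMIT:-] out:-; in:P1
Tick 2: [PARSE:P2(v=19,ok=F), VALIDATE:P1(v=2,ok=F), TRANSFORM:-, EMIT:-] out:-; in:P2
Tick 3: [PARSE:P3(v=8,ok=F), VALIDATE:P2(v=19,ok=F), TRANSFORM:P1(v=0,ok=F), EMIT:-] out:-; in:P3
Tick 4: [PARSE:-, VALIDATE:P3(v=8,ok=T), TRANSFORM:P2(v=0,ok=F), EMIT:P1(v=0,ok=F)] out:-; in:-
Tick 5: [PARSE:P4(v=14,ok=F), VALIDATE:-, TRANSFORM:P3(v=40,ok=T), EMIT:P2(v=0,ok=F)] out:P1(v=0); in:P4
Tick 6: [PARSE:P5(v=10,ok=F), VALIDATE:P4(v=14,ok=F), TRANSFORM:-, EMIT:P3(v=40,ok=T)] out:P2(v=0); in:P5
Tick 7: [PARSE:P6(v=11,ok=F), VALIDATE:P5(v=10,ok=F), TRANSFORM:P4(v=0,ok=F), EMIT:-] out:P3(v=40); in:P6
At end of tick 7: ['P6', 'P5', 'P4', '-']

Answer: P6 P5 P4 -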